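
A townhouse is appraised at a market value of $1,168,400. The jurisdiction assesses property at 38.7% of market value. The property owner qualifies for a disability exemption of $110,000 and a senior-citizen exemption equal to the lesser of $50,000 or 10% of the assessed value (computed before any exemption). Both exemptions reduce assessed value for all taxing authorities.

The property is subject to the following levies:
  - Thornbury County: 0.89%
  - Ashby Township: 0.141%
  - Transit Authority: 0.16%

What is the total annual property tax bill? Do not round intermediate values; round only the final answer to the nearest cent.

Assessed value = $1,168,400 × 0.387 = $452,170.8
Senior-citizen exemption = min($50,000, 10% × $452,170.8) = min($50,000, $45,217.08) = $45,217.08 (percentage binds)
Taxable value = $452,170.8 − $110,000 − $45,217.08 = $296,953.72
Thornbury County: $296,953.72 × 0.0089 = $2,642.888108
Ashby Township: $296,953.72 × 0.00141 = $418.7047452
Transit Authority: $296,953.72 × 0.0016 = $475.125952
Total = $3,536.7188052

$3,536.72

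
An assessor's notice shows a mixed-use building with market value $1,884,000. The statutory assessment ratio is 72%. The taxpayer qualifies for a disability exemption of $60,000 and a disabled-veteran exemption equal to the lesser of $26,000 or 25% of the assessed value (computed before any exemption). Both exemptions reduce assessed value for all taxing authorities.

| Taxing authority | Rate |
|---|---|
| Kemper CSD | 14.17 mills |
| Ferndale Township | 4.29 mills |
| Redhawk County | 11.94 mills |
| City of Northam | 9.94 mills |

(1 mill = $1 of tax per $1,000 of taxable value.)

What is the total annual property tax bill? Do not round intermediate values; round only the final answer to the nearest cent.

$51,251.16

Assessed value = $1,884,000 × 0.72 = $1,356,480
Disabled-veteran exemption = min($26,000, 25% × $1,356,480) = min($26,000, $339,120) = $26,000 (dollar cap binds)
Taxable value = $1,356,480 − $60,000 − $26,000 = $1,270,480
Kemper CSD: $1,270,480 × 0.01417 = $18,002.7016
Ferndale Township: $1,270,480 × 0.00429 = $5,450.3592
Redhawk County: $1,270,480 × 0.01194 = $15,169.5312
City of Northam: $1,270,480 × 0.00994 = $12,628.5712
Total = $51,251.1632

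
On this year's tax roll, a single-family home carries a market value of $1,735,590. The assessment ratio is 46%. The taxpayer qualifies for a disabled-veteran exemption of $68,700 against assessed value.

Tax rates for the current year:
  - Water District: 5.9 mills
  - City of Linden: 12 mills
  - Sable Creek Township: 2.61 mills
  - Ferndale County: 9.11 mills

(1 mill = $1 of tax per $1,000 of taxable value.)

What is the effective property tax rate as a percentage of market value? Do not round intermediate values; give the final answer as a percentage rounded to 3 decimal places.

1.245%

Assessed value = $1,735,590 × 0.46 = $798,371.4
Taxable value = $798,371.4 − $68,700 = $729,671.4
Water District: $729,671.4 × 0.0059 = $4,305.06126
City of Linden: $729,671.4 × 0.012 = $8,756.0568
Sable Creek Township: $729,671.4 × 0.00261 = $1,904.442354
Ferndale County: $729,671.4 × 0.00911 = $6,647.306454
Total tax = $21,612.866868
Effective rate = $21,612.866868 ÷ $1,735,590 = 1.245% of market value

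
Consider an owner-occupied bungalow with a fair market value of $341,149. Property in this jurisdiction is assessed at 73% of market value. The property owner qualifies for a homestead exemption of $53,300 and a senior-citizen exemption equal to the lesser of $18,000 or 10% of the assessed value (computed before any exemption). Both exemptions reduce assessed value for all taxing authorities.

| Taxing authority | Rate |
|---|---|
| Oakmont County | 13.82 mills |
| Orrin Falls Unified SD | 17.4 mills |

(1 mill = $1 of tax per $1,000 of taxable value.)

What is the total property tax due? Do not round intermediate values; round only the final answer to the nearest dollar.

$5,549

Assessed value = $341,149 × 0.73 = $249,038.77
Senior-citizen exemption = min($18,000, 10% × $249,038.77) = min($18,000, $24,903.877) = $18,000 (dollar cap binds)
Taxable value = $249,038.77 − $53,300 − $18,000 = $177,738.77
Oakmont County: $177,738.77 × 0.01382 = $2,456.3498014
Orrin Falls Unified SD: $177,738.77 × 0.0174 = $3,092.654598
Total = $5,549.0043994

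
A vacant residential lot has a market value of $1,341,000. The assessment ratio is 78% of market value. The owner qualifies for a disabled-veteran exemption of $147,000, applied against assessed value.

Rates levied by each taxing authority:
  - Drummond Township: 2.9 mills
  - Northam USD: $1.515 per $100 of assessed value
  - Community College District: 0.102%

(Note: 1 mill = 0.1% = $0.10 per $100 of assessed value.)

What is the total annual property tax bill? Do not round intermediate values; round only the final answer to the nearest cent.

Assessed value = $1,341,000 × 0.78 = $1,045,980
Taxable value = $1,045,980 − $147,000 = $898,980
Drummond Township: $898,980 × 0.0029 = $2,607.042
Northam USD: $898,980 × 0.01515 = $13,619.547
Community College District: $898,980 × 0.00102 = $916.9596
Total = $17,143.5486

$17,143.55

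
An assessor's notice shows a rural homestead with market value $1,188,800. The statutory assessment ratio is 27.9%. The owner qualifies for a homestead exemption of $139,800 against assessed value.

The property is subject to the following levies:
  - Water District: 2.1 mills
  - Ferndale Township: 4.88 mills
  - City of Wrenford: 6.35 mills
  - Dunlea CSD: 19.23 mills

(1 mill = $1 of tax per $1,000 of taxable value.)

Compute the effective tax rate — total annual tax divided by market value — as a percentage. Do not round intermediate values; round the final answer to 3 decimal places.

0.526%

Assessed value = $1,188,800 × 0.279 = $331,675.2
Taxable value = $331,675.2 − $139,800 = $191,875.2
Water District: $191,875.2 × 0.0021 = $402.93792
Ferndale Township: $191,875.2 × 0.00488 = $936.350976
City of Wrenford: $191,875.2 × 0.00635 = $1,218.40752
Dunlea CSD: $191,875.2 × 0.01923 = $3,689.760096
Total tax = $6,247.456512
Effective rate = $6,247.456512 ÷ $1,188,800 = 0.526% of market value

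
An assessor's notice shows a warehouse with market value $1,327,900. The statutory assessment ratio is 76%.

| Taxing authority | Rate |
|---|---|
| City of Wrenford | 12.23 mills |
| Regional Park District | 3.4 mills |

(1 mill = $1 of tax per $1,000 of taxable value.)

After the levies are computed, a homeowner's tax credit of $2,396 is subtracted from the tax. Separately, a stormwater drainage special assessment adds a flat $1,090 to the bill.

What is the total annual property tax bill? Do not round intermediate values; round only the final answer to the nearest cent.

Assessed value = $1,327,900 × 0.76 = $1,009,204
City of Wrenford: $1,009,204 × 0.01223 = $12,342.56492
Regional Park District: $1,009,204 × 0.0034 = $3,431.2936
Levies subtotal = $15,773.85852
After credit = $15,773.85852 − $2,396 = $13,377.85852
Total = $13,377.85852 + $1,090 = $14,467.85852

$14,467.86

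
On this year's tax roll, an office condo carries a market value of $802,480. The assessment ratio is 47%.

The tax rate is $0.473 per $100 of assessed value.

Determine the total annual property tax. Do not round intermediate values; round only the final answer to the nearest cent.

$1,783.99

Assessed value = $802,480 × 0.47 = $377,165.6
Tax = $377,165.6 × 0.00473 = $1,783.993288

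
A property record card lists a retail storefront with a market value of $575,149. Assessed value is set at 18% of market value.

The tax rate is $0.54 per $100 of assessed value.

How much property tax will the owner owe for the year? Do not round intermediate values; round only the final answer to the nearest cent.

$559.04

Assessed value = $575,149 × 0.18 = $103,526.82
Tax = $103,526.82 × 0.0054 = $559.044828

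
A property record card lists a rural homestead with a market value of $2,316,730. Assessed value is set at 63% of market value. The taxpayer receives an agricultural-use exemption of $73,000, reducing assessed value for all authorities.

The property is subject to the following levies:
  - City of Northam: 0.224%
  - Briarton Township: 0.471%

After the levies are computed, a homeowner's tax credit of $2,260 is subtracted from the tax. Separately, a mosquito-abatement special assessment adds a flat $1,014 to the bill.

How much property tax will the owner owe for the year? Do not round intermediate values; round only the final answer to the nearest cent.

$8,390.45

Assessed value = $2,316,730 × 0.63 = $1,459,539.9
Taxable value = $1,459,539.9 − $73,000 = $1,386,539.9
City of Northam: $1,386,539.9 × 0.00224 = $3,105.849376
Briarton Township: $1,386,539.9 × 0.00471 = $6,530.602929
Levies subtotal = $9,636.452305
After credit = $9,636.452305 − $2,260 = $7,376.452305
Total = $7,376.452305 + $1,014 = $8,390.452305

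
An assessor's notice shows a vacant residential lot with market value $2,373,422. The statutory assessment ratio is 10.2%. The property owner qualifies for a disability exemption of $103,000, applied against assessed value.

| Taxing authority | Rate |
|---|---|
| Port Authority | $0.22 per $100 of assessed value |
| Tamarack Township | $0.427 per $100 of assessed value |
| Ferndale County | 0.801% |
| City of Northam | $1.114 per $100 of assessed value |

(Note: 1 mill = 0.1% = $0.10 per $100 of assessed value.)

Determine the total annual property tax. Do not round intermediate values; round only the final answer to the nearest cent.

$3,563.46

Assessed value = $2,373,422 × 0.102 = $242,089.044
Taxable value = $242,089.044 − $103,000 = $139,089.044
Port Authority: $139,089.044 × 0.0022 = $305.9958968
Tamarack Township: $139,089.044 × 0.00427 = $593.91021788
Ferndale County: $139,089.044 × 0.00801 = $1,114.10324244
City of Northam: $139,089.044 × 0.01114 = $1,549.45195016
Total = $3,563.46130728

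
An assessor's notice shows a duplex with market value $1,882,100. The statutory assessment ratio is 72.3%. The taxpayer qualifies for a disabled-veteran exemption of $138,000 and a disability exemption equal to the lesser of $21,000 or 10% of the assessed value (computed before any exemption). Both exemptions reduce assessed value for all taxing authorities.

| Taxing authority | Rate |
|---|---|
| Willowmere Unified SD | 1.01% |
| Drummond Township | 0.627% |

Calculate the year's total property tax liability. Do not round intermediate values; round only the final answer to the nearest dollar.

$19,673

Assessed value = $1,882,100 × 0.723 = $1,360,758.3
Disability exemption = min($21,000, 10% × $1,360,758.3) = min($21,000, $136,075.83) = $21,000 (dollar cap binds)
Taxable value = $1,360,758.3 − $138,000 − $21,000 = $1,201,758.3
Willowmere Unified SD: $1,201,758.3 × 0.0101 = $12,137.75883
Drummond Township: $1,201,758.3 × 0.00627 = $7,535.024541
Total = $19,672.783371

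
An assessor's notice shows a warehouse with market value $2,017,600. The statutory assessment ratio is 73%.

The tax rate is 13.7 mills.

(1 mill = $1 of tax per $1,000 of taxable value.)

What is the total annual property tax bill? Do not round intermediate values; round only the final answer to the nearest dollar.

Assessed value = $2,017,600 × 0.73 = $1,472,848
Tax = $1,472,848 × 0.0137 = $20,178.0176

$20,178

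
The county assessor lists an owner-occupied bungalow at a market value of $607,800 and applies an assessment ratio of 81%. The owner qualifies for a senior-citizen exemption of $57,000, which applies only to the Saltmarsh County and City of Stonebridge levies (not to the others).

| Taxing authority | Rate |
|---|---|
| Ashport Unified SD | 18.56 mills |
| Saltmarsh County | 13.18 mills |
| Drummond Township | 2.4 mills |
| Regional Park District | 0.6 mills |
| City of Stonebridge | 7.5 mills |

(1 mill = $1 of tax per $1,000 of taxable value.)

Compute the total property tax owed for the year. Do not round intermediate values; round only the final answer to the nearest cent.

$19,616.75

Assessed value = $607,800 × 0.81 = $492,318
Ashport Unified SD: $492,318 × 0.01856 = $9,137.42208
Saltmarsh County: ($492,318 − $57,000) × 0.01318 = $435,318 × 0.01318 = $5,737.49124
Drummond Township: $492,318 × 0.0024 = $1,181.5632
Regional Park District: $492,318 × 0.0006 = $295.3908
City of Stonebridge: ($492,318 − $57,000) × 0.0075 = $435,318 × 0.0075 = $3,264.885
Total = $19,616.75232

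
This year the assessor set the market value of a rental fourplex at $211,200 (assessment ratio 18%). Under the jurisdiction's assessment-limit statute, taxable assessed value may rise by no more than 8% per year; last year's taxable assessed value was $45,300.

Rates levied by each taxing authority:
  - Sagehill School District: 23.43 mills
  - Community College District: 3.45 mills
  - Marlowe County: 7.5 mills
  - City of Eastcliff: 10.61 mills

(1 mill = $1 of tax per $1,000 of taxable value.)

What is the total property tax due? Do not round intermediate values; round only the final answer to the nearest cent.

$1,710.34

Uncapped assessed value = $211,200 × 0.18 = $38,016
Cap limit = $45,300 × 1.08 = $48,924
Taxable assessed value = min($38,016, $48,924) = $38,016 (cap does not bind)
Sagehill School District: $38,016 × 0.02343 = $890.71488
Community College District: $38,016 × 0.00345 = $131.1552
Marlowe County: $38,016 × 0.0075 = $285.12
City of Eastcliff: $38,016 × 0.01061 = $403.34976
Total = $1,710.33984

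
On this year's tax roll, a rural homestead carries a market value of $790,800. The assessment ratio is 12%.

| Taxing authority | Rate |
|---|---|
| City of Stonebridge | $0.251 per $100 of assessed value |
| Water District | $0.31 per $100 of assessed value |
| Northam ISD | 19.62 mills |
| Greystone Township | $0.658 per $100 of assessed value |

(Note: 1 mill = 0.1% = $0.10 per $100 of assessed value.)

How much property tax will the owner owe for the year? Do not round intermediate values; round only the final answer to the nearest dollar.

Assessed value = $790,800 × 0.12 = $94,896
City of Stonebridge: $94,896 × 0.00251 = $238.18896
Water District: $94,896 × 0.0031 = $294.1776
Northam ISD: $94,896 × 0.01962 = $1,861.85952
Greystone Township: $94,896 × 0.00658 = $624.41568
Total = $3,018.64176

$3,019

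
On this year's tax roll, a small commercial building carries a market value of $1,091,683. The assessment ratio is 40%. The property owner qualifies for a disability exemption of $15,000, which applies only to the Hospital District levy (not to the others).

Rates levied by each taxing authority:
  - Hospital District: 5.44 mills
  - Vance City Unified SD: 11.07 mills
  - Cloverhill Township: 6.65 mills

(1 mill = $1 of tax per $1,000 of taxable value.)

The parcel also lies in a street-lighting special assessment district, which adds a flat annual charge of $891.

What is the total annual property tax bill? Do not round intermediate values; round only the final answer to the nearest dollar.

$10,923

Assessed value = $1,091,683 × 0.4 = $436,673.2
Hospital District: ($436,673.2 − $15,000) × 0.00544 = $421,673.2 × 0.00544 = $2,293.902208
Vance City Unified SD: $436,673.2 × 0.01107 = $4,833.972324
Cloverhill Township: $436,673.2 × 0.00665 = $2,903.87678
Levies subtotal = $10,031.751312
Total = $10,031.751312 + $891 = $10,922.751312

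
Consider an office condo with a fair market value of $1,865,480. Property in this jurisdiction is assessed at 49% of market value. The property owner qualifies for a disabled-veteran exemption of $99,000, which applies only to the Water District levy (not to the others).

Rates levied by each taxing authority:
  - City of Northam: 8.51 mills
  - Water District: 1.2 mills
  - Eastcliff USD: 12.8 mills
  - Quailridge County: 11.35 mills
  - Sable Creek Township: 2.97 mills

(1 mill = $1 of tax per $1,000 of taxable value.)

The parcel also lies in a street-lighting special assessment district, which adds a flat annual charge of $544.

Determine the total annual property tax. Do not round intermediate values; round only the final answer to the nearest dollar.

$34,091

Assessed value = $1,865,480 × 0.49 = $914,085.2
City of Northam: $914,085.2 × 0.00851 = $7,778.865052
Water District: ($914,085.2 − $99,000) × 0.0012 = $815,085.2 × 0.0012 = $978.10224
Eastcliff USD: $914,085.2 × 0.0128 = $11,700.29056
Quailridge County: $914,085.2 × 0.01135 = $10,374.86702
Sable Creek Township: $914,085.2 × 0.00297 = $2,714.833044
Levies subtotal = $33,546.957916
Total = $33,546.957916 + $544 = $34,090.957916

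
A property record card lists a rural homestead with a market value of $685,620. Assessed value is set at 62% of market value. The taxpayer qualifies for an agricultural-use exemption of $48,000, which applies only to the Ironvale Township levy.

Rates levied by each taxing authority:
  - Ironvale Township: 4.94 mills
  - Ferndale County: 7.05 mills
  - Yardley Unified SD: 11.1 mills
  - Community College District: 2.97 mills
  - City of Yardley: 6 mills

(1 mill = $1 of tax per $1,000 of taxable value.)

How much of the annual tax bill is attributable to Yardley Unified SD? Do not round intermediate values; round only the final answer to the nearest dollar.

$4,718

Assessed value = $685,620 × 0.62 = $425,084.4
Yardley Unified SD taxable value = $425,084.4 (exemption does not apply)
Yardley Unified SD levy = $425,084.4 × 0.0111 = $4,718.43684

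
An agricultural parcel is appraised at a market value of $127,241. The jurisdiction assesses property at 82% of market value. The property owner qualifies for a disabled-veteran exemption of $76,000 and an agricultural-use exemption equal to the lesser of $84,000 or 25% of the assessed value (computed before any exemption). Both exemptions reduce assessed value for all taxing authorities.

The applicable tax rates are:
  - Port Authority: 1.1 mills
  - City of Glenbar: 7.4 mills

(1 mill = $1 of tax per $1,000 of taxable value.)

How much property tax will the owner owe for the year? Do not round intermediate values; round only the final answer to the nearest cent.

$19.15

Assessed value = $127,241 × 0.82 = $104,337.62
Agricultural-use exemption = min($84,000, 25% × $104,337.62) = min($84,000, $26,084.405) = $26,084.405 (percentage binds)
Taxable value = $104,337.62 − $76,000 − $26,084.405 = $2,253.215
Port Authority: $2,253.215 × 0.0011 = $2.4785365
City of Glenbar: $2,253.215 × 0.0074 = $16.673791
Total = $19.1523275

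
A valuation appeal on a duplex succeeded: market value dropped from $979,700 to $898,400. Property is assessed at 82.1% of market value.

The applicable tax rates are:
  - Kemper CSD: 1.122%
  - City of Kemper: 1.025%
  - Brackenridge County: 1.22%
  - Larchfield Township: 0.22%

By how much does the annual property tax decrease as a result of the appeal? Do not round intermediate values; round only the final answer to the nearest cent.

Old assessed value = $979,700 × 0.821 = $804,333.7
New assessed value = $898,400 × 0.821 = $737,586.4
Combined rate = 0.01122 + 0.01025 + 0.0122 + 0.0022 = 0.03587
Old tax = $804,333.7 × 0.03587 = $28,851.449819
New tax = $737,586.4 × 0.03587 = $26,457.224168
Reduction = $28,851.449819 − $26,457.224168 = $2,394.225651

$2,394.23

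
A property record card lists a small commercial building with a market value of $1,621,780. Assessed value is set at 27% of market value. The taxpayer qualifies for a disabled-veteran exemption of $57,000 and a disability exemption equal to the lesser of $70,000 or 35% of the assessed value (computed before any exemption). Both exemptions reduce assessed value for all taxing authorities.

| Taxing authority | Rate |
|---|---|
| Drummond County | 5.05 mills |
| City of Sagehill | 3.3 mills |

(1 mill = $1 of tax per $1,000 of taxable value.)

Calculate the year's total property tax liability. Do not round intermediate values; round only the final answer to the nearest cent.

Assessed value = $1,621,780 × 0.27 = $437,880.6
Disability exemption = min($70,000, 35% × $437,880.6) = min($70,000, $153,258.21) = $70,000 (dollar cap binds)
Taxable value = $437,880.6 − $57,000 − $70,000 = $310,880.6
Drummond County: $310,880.6 × 0.00505 = $1,569.94703
City of Sagehill: $310,880.6 × 0.0033 = $1,025.90598
Total = $2,595.85301

$2,595.85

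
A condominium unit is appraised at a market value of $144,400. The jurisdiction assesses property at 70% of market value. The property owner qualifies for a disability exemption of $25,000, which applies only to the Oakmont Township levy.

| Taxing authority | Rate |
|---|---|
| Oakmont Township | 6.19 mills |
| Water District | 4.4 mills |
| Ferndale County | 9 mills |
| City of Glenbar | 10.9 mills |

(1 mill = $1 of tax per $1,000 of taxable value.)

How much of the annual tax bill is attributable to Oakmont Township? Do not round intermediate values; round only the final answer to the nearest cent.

Assessed value = $144,400 × 0.7 = $101,080
Oakmont Township taxable value = $101,080 − $25,000 = $76,080
Oakmont Township levy = $76,080 × 0.00619 = $470.9352

$470.94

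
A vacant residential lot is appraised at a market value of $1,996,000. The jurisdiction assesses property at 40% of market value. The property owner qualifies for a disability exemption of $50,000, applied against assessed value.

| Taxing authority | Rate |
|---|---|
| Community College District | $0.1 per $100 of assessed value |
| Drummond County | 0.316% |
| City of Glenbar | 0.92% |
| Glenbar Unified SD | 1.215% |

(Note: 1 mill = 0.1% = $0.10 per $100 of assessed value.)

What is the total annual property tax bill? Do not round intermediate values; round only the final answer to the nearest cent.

Assessed value = $1,996,000 × 0.4 = $798,400
Taxable value = $798,400 − $50,000 = $748,400
Community College District: $748,400 × 0.001 = $748.4
Drummond County: $748,400 × 0.00316 = $2,364.944
City of Glenbar: $748,400 × 0.0092 = $6,885.28
Glenbar Unified SD: $748,400 × 0.01215 = $9,093.06
Total = $19,091.684

$19,091.68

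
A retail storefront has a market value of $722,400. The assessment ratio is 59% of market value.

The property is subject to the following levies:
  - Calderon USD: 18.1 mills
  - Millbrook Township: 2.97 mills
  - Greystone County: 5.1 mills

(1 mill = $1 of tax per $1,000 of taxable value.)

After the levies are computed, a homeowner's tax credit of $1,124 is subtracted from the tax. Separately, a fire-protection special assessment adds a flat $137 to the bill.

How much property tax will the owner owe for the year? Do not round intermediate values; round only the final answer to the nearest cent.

$10,167.07

Assessed value = $722,400 × 0.59 = $426,216
Calderon USD: $426,216 × 0.0181 = $7,714.5096
Millbrook Township: $426,216 × 0.00297 = $1,265.86152
Greystone County: $426,216 × 0.0051 = $2,173.7016
Levies subtotal = $11,154.07272
After credit = $11,154.07272 − $1,124 = $10,030.07272
Total = $10,030.07272 + $137 = $10,167.07272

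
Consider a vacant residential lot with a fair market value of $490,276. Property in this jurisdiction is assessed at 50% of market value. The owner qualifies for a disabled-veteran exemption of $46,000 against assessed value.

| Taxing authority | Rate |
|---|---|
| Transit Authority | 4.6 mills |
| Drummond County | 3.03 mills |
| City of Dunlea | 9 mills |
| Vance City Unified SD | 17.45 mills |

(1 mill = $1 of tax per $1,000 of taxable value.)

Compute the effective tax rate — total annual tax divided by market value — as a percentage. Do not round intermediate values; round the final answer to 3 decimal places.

1.384%

Assessed value = $490,276 × 0.5 = $245,138
Taxable value = $245,138 − $46,000 = $199,138
Transit Authority: $199,138 × 0.0046 = $916.0348
Drummond County: $199,138 × 0.00303 = $603.38814
City of Dunlea: $199,138 × 0.009 = $1,792.242
Vance City Unified SD: $199,138 × 0.01745 = $3,474.9581
Total tax = $6,786.62304
Effective rate = $6,786.62304 ÷ $490,276 = 1.384% of market value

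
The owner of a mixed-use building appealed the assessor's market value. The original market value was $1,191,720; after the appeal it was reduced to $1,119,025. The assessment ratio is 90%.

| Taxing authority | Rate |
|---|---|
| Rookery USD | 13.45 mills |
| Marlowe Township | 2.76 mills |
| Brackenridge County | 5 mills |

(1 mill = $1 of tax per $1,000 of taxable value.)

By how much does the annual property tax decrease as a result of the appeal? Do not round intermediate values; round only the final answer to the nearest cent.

$1,387.67

Old assessed value = $1,191,720 × 0.9 = $1,072,548
New assessed value = $1,119,025 × 0.9 = $1,007,122.5
Combined rate = 0.01345 + 0.00276 + 0.005 = 0.02121
Old tax = $1,072,548 × 0.02121 = $22,748.74308
New tax = $1,007,122.5 × 0.02121 = $21,361.068225
Reduction = $22,748.74308 − $21,361.068225 = $1,387.674855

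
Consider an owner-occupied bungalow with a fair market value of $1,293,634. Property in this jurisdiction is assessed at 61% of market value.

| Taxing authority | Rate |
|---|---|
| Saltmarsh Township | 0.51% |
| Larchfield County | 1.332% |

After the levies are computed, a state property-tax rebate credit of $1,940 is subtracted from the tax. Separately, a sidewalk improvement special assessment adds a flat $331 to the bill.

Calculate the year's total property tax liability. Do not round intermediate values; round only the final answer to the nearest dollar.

$12,927

Assessed value = $1,293,634 × 0.61 = $789,116.74
Saltmarsh Township: $789,116.74 × 0.0051 = $4,024.495374
Larchfield County: $789,116.74 × 0.01332 = $10,511.0349768
Levies subtotal = $14,535.5303508
After credit = $14,535.5303508 − $1,940 = $12,595.5303508
Total = $12,595.5303508 + $331 = $12,926.5303508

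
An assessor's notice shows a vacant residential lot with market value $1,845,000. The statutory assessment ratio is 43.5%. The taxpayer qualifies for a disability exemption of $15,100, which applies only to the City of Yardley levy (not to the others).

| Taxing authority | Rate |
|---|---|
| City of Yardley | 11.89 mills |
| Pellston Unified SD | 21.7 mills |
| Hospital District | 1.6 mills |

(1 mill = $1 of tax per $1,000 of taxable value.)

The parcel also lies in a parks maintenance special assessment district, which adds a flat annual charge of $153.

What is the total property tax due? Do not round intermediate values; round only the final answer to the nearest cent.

Assessed value = $1,845,000 × 0.435 = $802,575
City of Yardley: ($802,575 − $15,100) × 0.01189 = $787,475 × 0.01189 = $9,363.07775
Pellston Unified SD: $802,575 × 0.0217 = $17,415.8775
Hospital District: $802,575 × 0.0016 = $1,284.12
Levies subtotal = $28,063.07525
Total = $28,063.07525 + $153 = $28,216.07525

$28,216.08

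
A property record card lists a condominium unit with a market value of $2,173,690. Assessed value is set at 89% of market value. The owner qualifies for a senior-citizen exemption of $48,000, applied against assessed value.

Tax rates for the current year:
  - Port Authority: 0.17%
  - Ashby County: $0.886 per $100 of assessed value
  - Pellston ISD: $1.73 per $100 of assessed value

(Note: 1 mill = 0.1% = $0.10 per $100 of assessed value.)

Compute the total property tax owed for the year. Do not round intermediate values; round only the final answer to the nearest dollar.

$52,560

Assessed value = $2,173,690 × 0.89 = $1,934,584.1
Taxable value = $1,934,584.1 − $48,000 = $1,886,584.1
Port Authority: $1,886,584.1 × 0.0017 = $3,207.19297
Ashby County: $1,886,584.1 × 0.00886 = $16,715.135126
Pellston ISD: $1,886,584.1 × 0.0173 = $32,637.90493
Total = $52,560.233026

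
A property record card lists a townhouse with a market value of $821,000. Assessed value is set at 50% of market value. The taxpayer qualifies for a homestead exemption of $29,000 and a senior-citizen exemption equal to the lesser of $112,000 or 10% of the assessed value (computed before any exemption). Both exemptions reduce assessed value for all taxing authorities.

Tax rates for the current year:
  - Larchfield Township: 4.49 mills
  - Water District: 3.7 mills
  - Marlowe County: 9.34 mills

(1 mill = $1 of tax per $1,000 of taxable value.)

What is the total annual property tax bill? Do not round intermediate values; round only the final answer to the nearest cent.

Assessed value = $821,000 × 0.5 = $410,500
Senior-citizen exemption = min($112,000, 10% × $410,500) = min($112,000, $41,050) = $41,050 (percentage binds)
Taxable value = $410,500 − $29,000 − $41,050 = $340,450
Larchfield Township: $340,450 × 0.00449 = $1,528.6205
Water District: $340,450 × 0.0037 = $1,259.665
Marlowe County: $340,450 × 0.00934 = $3,179.803
Total = $5,968.0885

$5,968.09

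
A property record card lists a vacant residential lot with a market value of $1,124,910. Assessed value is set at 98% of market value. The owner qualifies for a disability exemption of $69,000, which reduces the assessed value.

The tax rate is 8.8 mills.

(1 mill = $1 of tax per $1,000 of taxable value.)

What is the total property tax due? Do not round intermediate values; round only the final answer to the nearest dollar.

$9,094

Assessed value = $1,124,910 × 0.98 = $1,102,411.8
Taxable value = $1,102,411.8 − $69,000 = $1,033,411.8
Tax = $1,033,411.8 × 0.0088 = $9,094.02384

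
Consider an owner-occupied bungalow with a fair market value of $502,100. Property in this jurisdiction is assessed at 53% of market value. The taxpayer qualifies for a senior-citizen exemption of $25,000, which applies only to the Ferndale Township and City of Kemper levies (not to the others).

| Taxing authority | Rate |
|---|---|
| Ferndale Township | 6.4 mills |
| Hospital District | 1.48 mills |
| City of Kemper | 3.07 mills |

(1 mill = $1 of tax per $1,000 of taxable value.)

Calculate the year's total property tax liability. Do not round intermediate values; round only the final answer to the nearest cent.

Assessed value = $502,100 × 0.53 = $266,113
Ferndale Township: ($266,113 − $25,000) × 0.0064 = $241,113 × 0.0064 = $1,543.1232
Hospital District: $266,113 × 0.00148 = $393.84724
City of Kemper: ($266,113 − $25,000) × 0.00307 = $241,113 × 0.00307 = $740.21691
Total = $2,677.18735

$2,677.19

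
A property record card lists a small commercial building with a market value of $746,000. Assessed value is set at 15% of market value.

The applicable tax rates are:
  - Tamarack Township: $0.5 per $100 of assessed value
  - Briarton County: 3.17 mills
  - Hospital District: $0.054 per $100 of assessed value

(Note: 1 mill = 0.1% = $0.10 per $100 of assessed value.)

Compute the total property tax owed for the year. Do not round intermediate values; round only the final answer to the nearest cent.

$974.65

Assessed value = $746,000 × 0.15 = $111,900
Tamarack Township: $111,900 × 0.005 = $559.5
Briarton County: $111,900 × 0.00317 = $354.723
Hospital District: $111,900 × 0.00054 = $60.426
Total = $974.649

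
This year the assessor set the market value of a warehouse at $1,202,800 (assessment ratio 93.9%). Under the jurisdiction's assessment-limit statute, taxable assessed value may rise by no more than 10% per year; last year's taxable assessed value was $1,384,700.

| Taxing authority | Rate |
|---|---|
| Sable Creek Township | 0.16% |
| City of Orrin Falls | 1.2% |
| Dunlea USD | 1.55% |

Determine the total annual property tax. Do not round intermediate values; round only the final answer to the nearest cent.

Uncapped assessed value = $1,202,800 × 0.939 = $1,129,429.2
Cap limit = $1,384,700 × 1.1 = $1,523,170
Taxable assessed value = min($1,129,429.2, $1,523,170) = $1,129,429.2 (cap does not bind)
Sable Creek Township: $1,129,429.2 × 0.0016 = $1,807.08672
City of Orrin Falls: $1,129,429.2 × 0.012 = $13,553.1504
Dunlea USD: $1,129,429.2 × 0.0155 = $17,506.1526
Total = $32,866.38972

$32,866.39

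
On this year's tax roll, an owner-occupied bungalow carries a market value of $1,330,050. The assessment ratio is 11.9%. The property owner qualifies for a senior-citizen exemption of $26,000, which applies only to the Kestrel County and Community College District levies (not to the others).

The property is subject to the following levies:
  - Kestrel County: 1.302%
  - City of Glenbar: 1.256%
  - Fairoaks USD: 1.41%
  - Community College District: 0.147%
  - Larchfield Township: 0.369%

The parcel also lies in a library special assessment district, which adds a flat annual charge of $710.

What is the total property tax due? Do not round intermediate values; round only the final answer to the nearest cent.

Assessed value = $1,330,050 × 0.119 = $158,275.95
Kestrel County: ($158,275.95 − $26,000) × 0.01302 = $132,275.95 × 0.01302 = $1,722.232869
City of Glenbar: $158,275.95 × 0.01256 = $1,987.945932
Fairoaks USD: $158,275.95 × 0.0141 = $2,231.690895
Community College District: ($158,275.95 − $26,000) × 0.00147 = $132,275.95 × 0.00147 = $194.4456465
Larchfield Township: $158,275.95 × 0.00369 = $584.0382555
Levies subtotal = $6,720.353598
Total = $6,720.353598 + $710 = $7,430.353598

$7,430.35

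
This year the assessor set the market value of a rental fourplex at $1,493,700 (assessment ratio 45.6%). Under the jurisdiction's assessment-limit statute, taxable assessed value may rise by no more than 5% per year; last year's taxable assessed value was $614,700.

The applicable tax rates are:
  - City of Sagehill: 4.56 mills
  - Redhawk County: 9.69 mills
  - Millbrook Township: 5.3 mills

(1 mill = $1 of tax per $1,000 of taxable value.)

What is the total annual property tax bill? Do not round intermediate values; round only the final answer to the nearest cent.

$12,618.25

Uncapped assessed value = $1,493,700 × 0.456 = $681,127.2
Cap limit = $614,700 × 1.05 = $645,435
Taxable assessed value = min($681,127.2, $645,435) = $645,435 (cap binds)
City of Sagehill: $645,435 × 0.00456 = $2,943.1836
Redhawk County: $645,435 × 0.00969 = $6,254.26515
Millbrook Township: $645,435 × 0.0053 = $3,420.8055
Total = $12,618.25425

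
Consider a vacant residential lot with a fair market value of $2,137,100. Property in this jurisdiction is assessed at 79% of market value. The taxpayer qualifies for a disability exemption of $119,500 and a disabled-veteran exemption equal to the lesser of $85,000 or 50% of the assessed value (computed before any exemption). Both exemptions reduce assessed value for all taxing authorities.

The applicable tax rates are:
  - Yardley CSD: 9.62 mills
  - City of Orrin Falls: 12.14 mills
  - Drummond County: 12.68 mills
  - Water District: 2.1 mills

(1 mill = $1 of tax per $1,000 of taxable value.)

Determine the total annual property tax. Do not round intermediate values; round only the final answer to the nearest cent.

Assessed value = $2,137,100 × 0.79 = $1,688,309
Disabled-veteran exemption = min($85,000, 50% × $1,688,309) = min($85,000, $844,154.5) = $85,000 (dollar cap binds)
Taxable value = $1,688,309 − $119,500 − $85,000 = $1,483,809
Yardley CSD: $1,483,809 × 0.00962 = $14,274.24258
City of Orrin Falls: $1,483,809 × 0.01214 = $18,013.44126
Drummond County: $1,483,809 × 0.01268 = $18,814.69812
Water District: $1,483,809 × 0.0021 = $3,115.9989
Total = $54,218.38086

$54,218.38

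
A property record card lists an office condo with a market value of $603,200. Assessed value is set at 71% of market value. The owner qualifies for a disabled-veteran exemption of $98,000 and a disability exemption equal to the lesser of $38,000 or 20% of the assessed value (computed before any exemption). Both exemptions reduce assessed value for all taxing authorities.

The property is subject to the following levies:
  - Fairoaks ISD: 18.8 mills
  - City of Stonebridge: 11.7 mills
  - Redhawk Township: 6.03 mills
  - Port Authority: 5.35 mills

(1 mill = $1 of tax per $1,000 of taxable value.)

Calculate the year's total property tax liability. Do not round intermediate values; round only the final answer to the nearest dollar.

$12,240

Assessed value = $603,200 × 0.71 = $428,272
Disability exemption = min($38,000, 20% × $428,272) = min($38,000, $85,654.4) = $38,000 (dollar cap binds)
Taxable value = $428,272 − $98,000 − $38,000 = $292,272
Fairoaks ISD: $292,272 × 0.0188 = $5,494.7136
City of Stonebridge: $292,272 × 0.0117 = $3,419.5824
Redhawk Township: $292,272 × 0.00603 = $1,762.40016
Port Authority: $292,272 × 0.00535 = $1,563.6552
Total = $12,240.35136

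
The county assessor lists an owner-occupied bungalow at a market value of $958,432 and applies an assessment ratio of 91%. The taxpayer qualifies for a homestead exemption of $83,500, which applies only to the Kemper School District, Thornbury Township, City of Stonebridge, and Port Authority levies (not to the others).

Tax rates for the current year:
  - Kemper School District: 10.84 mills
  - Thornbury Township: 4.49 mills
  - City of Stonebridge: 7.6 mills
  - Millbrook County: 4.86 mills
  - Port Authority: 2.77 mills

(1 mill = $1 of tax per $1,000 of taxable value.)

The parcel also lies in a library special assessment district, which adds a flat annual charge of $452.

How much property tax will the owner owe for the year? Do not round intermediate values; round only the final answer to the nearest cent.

Assessed value = $958,432 × 0.91 = $872,173.12
Kemper School District: ($872,173.12 − $83,500) × 0.01084 = $788,673.12 × 0.01084 = $8,549.2166208
Thornbury Township: ($872,173.12 − $83,500) × 0.00449 = $788,673.12 × 0.00449 = $3,541.1423088
City of Stonebridge: ($872,173.12 − $83,500) × 0.0076 = $788,673.12 × 0.0076 = $5,993.915712
Millbrook County: $872,173.12 × 0.00486 = $4,238.7613632
Port Authority: ($872,173.12 − $83,500) × 0.00277 = $788,673.12 × 0.00277 = $2,184.6245424
Levies subtotal = $24,507.6605472
Total = $24,507.6605472 + $452 = $24,959.6605472

$24,959.66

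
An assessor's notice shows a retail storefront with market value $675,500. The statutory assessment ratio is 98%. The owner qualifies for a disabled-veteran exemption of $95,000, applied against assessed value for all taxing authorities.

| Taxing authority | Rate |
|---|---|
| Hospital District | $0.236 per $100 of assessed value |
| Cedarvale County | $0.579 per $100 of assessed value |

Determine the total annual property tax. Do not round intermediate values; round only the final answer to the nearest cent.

$4,620.97

Assessed value = $675,500 × 0.98 = $661,990
Taxable value = $661,990 − $95,000 = $566,990
Hospital District: $566,990 × 0.00236 = $1,338.0964
Cedarvale County: $566,990 × 0.00579 = $3,282.8721
Total = $1,338.0964 + $3,282.8721 = $4,620.9685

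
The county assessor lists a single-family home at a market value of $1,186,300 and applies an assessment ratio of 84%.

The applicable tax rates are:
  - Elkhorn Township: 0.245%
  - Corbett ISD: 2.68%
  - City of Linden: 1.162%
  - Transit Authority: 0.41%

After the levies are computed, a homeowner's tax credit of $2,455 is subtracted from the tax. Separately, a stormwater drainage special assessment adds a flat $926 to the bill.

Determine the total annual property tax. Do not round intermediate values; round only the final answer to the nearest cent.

$43,283.25

Assessed value = $1,186,300 × 0.84 = $996,492
Elkhorn Township: $996,492 × 0.00245 = $2,441.4054
Corbett ISD: $996,492 × 0.0268 = $26,705.9856
City of Linden: $996,492 × 0.01162 = $11,579.23704
Transit Authority: $996,492 × 0.0041 = $4,085.6172
Levies subtotal = $44,812.24524
After credit = $44,812.24524 − $2,455 = $42,357.24524
Total = $42,357.24524 + $926 = $43,283.24524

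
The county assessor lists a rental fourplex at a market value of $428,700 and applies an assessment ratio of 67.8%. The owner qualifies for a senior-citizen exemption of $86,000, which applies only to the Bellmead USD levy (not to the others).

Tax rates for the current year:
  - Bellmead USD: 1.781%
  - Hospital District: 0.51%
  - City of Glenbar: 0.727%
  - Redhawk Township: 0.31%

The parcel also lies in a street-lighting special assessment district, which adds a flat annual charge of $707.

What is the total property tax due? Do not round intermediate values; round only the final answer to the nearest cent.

Assessed value = $428,700 × 0.678 = $290,658.6
Bellmead USD: ($290,658.6 − $86,000) × 0.01781 = $204,658.6 × 0.01781 = $3,644.969666
Hospital District: $290,658.6 × 0.0051 = $1,482.35886
City of Glenbar: $290,658.6 × 0.00727 = $2,113.088022
Redhawk Township: $290,658.6 × 0.0031 = $901.04166
Levies subtotal = $8,141.458208
Total = $8,141.458208 + $707 = $8,848.458208

$8,848.46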